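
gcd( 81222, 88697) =1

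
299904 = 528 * 568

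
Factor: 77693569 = 4937^1*15737^1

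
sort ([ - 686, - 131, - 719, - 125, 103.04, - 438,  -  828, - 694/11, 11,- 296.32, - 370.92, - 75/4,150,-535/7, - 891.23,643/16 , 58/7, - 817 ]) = [ - 891.23, - 828, - 817, - 719, - 686, - 438,  -  370.92,-296.32 , - 131, - 125  , -535/7 , - 694/11, - 75/4 , 58/7, 11, 643/16,103.04, 150 ]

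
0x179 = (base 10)377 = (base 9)458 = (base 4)11321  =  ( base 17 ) 153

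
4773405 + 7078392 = 11851797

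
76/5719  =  4/301 = 0.01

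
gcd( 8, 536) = 8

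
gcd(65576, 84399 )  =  7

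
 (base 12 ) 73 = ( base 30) 2r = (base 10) 87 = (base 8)127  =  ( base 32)2N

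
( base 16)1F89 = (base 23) F60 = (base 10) 8073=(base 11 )607A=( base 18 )16g9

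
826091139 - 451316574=374774565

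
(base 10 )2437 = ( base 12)14B1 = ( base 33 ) 27S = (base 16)985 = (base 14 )c61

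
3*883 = 2649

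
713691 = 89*8019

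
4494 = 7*642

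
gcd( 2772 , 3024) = 252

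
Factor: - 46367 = -199^1*233^1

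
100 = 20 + 80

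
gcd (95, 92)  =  1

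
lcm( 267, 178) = 534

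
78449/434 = 180+47/62= 180.76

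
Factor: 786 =2^1*3^1 * 131^1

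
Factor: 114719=11^1*10429^1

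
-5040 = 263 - 5303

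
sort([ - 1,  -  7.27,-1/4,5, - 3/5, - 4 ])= [-7.27 ,-4, - 1, - 3/5, - 1/4, 5] 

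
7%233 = 7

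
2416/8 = 302  =  302.00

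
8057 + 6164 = 14221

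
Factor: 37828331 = 37828331^1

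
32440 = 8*4055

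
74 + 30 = 104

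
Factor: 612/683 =2^2  *3^2*17^1*683^( - 1 )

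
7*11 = 77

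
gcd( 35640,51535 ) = 55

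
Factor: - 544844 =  - 2^2*19^1 * 67^1*107^1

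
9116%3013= 77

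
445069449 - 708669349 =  - 263599900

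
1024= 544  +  480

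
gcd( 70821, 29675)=1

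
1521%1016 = 505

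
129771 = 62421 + 67350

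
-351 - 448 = -799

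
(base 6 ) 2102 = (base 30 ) fk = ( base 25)ik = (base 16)1D6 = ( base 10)470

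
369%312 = 57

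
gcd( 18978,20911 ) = 1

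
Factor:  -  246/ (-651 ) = 82/217 = 2^1*7^( - 1 )*31^(-1)*41^1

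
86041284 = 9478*9078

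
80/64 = 1 + 1/4 = 1.25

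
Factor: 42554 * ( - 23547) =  - 2^1 * 3^1*47^1 * 167^1*21277^1 = -1002019038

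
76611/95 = 76611/95 =806.43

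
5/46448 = 5/46448 =0.00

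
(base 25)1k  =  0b101101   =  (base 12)39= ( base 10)45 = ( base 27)1I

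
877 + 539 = 1416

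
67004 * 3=201012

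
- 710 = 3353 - 4063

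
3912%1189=345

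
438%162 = 114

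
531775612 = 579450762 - 47675150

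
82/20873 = 82/20873 = 0.00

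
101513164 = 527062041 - 425548877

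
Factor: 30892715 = 5^1*7^1 * 179^1*4931^1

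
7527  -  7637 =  - 110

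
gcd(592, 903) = 1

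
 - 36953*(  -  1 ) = 36953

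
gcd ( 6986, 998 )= 998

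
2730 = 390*7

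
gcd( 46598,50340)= 2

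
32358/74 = 437+10/37 =437.27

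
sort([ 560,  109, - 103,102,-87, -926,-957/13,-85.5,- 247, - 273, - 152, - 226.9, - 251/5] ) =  [  -  926, - 273,-247 ,  -  226.9 , - 152, - 103,-87,-85.5,-957/13, - 251/5, 102,109,560] 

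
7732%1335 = 1057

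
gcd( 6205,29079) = 1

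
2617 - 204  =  2413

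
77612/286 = 38806/143 = 271.37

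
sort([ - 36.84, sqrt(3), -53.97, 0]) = [ - 53.97,  -  36.84,0,sqrt(3) ] 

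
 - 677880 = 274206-952086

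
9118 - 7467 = 1651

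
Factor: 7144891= 13^1*549607^1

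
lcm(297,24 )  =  2376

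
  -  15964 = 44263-60227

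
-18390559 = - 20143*913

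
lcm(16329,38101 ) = 114303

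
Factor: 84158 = 2^1*29^1  *  1451^1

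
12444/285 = 43 + 63/95 = 43.66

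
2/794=1/397 = 0.00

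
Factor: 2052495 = 3^2*5^1*17^1 * 2683^1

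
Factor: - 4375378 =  - 2^1*7^1 * 312527^1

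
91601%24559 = 17924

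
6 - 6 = 0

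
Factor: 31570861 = 7^1*41^2*2683^1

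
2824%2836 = 2824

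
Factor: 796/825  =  2^2*3^(-1 )*5^(  -  2) * 11^( - 1)*199^1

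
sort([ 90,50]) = [50 , 90]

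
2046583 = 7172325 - 5125742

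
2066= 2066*1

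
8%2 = 0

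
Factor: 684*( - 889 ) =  - 608076= - 2^2*3^2*7^1*19^1*127^1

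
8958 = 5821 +3137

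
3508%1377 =754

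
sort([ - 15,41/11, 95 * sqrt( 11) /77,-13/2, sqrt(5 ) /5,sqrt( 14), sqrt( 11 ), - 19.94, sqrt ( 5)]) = [ -19.94, - 15, - 13/2, sqrt(5 )/5, sqrt (5 ), sqrt (11),41/11, sqrt( 14 ), 95 * sqrt(11)/77 ] 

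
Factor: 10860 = 2^2*3^1*5^1*181^1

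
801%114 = 3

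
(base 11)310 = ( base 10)374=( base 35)AO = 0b101110110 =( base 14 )1ca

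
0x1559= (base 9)7442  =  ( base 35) 4g5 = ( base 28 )6r5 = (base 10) 5465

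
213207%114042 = 99165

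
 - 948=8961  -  9909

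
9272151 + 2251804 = 11523955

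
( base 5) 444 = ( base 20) 64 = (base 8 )174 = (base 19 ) 6A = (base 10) 124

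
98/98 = 1 = 1.00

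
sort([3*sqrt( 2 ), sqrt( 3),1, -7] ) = [-7, 1, sqrt( 3),3*sqrt( 2 )]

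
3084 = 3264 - 180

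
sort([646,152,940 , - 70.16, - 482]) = [  -  482,  -  70.16,152,646,940]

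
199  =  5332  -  5133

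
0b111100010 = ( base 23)km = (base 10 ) 482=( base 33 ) EK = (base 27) HN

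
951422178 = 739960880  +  211461298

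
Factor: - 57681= - 3^2*13^1*17^1 * 29^1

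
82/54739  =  82/54739 = 0.00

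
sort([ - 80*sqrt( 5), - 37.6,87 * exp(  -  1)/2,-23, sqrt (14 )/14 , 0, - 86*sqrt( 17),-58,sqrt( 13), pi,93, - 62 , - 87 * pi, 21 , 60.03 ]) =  [-86* sqrt( 17), - 87*pi, - 80 * sqrt( 5), - 62, -58, -37.6, - 23 , 0, sqrt(14)/14, pi, sqrt( 13),87 * exp( - 1) /2, 21,60.03,93]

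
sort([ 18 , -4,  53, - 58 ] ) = [-58,-4,  18, 53 ] 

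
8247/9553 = 8247/9553=0.86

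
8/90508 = 2/22627 = 0.00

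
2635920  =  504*5230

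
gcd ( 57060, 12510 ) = 90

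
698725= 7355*95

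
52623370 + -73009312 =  - 20385942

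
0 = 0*8523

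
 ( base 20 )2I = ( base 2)111010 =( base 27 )24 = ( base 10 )58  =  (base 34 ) 1O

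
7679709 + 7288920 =14968629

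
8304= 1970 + 6334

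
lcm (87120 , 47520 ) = 522720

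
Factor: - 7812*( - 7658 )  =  2^3 * 3^2*7^2*31^1*547^1= 59824296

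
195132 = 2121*92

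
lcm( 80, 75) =1200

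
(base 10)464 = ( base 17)1A5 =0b111010000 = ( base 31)EU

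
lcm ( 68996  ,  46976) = 2207872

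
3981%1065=786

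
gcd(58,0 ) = 58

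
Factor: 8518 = 2^1*4259^1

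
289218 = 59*4902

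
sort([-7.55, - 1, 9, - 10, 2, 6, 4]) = [ - 10, - 7.55, - 1  ,  2,  4, 6, 9 ] 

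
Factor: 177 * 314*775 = 2^1*3^1 * 5^2*31^1*59^1*157^1 =43072950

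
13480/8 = 1685 = 1685.00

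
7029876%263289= 184362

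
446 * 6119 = 2729074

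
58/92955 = 58/92955 = 0.00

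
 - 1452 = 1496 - 2948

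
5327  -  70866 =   -  65539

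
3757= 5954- 2197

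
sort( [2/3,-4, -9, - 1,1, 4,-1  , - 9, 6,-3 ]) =[ - 9,-9 ,-4,-3, -1,-1,  2/3, 1, 4,  6] 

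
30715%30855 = 30715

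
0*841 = 0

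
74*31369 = 2321306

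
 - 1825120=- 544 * 3355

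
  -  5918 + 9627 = 3709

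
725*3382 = 2451950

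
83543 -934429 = - 850886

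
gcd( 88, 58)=2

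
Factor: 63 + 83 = 2^1*73^1 = 146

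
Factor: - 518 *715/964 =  - 2^( - 1 ) * 5^1* 7^1*11^1*13^1 * 37^1*241^( - 1) = - 185185/482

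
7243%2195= 658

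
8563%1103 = 842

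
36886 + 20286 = 57172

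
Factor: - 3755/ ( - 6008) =2^(  -  3 )*5^1 = 5/8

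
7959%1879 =443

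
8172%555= 402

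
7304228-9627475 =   -  2323247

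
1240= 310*4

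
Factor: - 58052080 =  - 2^4*5^1*241^1 * 3011^1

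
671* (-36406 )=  - 24428426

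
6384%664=408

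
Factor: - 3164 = - 2^2*7^1*113^1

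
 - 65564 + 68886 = 3322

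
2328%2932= 2328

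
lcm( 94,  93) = 8742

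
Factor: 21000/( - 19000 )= - 21/19= - 3^1 * 7^1*19^( - 1)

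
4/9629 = 4/9629 =0.00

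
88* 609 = 53592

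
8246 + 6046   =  14292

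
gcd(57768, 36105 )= 7221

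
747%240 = 27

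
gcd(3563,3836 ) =7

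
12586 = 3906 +8680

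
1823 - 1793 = 30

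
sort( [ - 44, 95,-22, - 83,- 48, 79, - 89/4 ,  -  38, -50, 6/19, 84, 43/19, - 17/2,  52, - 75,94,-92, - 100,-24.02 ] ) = [ - 100, - 92 ,- 83,  -  75, - 50,-48, - 44,-38 , - 24.02, - 89/4,-22,-17/2, 6/19, 43/19,  52,79, 84, 94, 95 ] 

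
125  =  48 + 77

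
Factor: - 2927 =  - 2927^1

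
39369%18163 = 3043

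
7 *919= 6433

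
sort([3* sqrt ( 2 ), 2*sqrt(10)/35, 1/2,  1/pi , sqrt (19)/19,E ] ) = [ 2*sqrt( 10)/35, sqrt( 19)/19, 1/pi,1/2,E , 3*sqrt(2)] 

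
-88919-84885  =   - 173804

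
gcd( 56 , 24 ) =8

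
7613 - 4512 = 3101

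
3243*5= 16215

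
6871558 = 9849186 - 2977628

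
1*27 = 27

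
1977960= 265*7464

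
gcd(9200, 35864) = 8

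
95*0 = 0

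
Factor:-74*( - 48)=2^5*3^1*37^1 = 3552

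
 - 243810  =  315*( -774) 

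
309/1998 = 103/666 = 0.15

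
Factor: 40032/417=96=2^5*3^1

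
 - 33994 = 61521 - 95515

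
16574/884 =18 + 331/442= 18.75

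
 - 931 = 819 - 1750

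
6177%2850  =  477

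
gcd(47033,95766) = 1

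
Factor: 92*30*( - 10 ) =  - 2^4 * 3^1*5^2 * 23^1 = - 27600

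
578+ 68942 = 69520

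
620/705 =124/141=0.88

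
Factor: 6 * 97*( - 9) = - 5238 = - 2^1*3^3 * 97^1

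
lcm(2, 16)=16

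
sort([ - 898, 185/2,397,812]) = [ - 898,185/2, 397, 812]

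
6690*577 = 3860130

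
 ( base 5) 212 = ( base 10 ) 57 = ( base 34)1N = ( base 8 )71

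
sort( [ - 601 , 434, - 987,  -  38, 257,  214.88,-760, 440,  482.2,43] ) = [  -  987, - 760,  -  601, - 38,43,214.88,  257,  434,440, 482.2 ]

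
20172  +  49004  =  69176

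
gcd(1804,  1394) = 82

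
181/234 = 181/234= 0.77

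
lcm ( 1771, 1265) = 8855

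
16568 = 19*872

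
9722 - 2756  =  6966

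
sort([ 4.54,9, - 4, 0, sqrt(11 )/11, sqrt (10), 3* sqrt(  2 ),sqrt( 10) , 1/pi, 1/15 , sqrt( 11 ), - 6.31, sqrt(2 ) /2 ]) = [ - 6.31  ,- 4,0, 1/15 , sqrt( 11)/11, 1/pi,sqrt( 2) /2 , sqrt( 10),  sqrt( 10 ),  sqrt( 11 ) , 3 * sqrt( 2), 4.54,9]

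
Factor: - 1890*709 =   -  2^1*3^3*5^1 * 7^1*709^1 = - 1340010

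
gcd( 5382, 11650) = 2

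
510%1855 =510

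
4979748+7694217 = 12673965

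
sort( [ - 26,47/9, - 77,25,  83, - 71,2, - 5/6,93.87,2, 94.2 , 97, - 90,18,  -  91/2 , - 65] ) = [ - 90,-77,- 71, - 65 , - 91/2 ,-26, - 5/6 , 2 , 2, 47/9,18,25,83, 93.87, 94.2,97]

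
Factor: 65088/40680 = 8/5 = 2^3*5^( - 1 ) 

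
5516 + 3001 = 8517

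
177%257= 177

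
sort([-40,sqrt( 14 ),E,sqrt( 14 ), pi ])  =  [ - 40 , E,pi,  sqrt( 14), sqrt( 14 ) ] 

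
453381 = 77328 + 376053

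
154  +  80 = 234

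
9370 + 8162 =17532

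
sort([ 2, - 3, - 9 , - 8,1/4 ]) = [  -  9,-8, - 3,1/4,2]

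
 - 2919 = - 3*973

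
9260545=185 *50057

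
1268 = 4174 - 2906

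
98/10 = 9 + 4/5 = 9.80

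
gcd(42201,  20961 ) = 9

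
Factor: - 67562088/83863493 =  - 2^3*3^1*7^( - 1 )*11^1*647^(-1)*18517^( - 1) *255917^1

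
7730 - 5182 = 2548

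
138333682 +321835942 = 460169624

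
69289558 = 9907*6994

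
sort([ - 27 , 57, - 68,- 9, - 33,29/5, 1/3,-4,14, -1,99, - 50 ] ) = [ - 68,-50, - 33,-27,  -  9, - 4, - 1 , 1/3, 29/5,14, 57 , 99]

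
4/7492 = 1/1873 = 0.00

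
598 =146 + 452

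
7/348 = 7/348 = 0.02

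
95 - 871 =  - 776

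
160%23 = 22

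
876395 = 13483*65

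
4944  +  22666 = 27610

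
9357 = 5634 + 3723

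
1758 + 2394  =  4152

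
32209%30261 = 1948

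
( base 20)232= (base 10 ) 862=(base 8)1536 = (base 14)458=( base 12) 5ba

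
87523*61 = 5338903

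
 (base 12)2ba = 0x1AE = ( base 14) 22a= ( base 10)430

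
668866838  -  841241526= -172374688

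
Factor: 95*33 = 3^1*5^1*11^1*19^1 =3135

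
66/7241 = 66/7241 = 0.01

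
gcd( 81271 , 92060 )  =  1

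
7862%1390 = 912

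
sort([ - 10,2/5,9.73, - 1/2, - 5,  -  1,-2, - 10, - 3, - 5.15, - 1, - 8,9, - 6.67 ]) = [- 10, - 10, - 8, - 6.67, - 5.15, - 5,-3, - 2, - 1, - 1, - 1/2,2/5, 9,9.73] 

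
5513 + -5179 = 334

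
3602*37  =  133274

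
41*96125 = 3941125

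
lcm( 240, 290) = 6960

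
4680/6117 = 1560/2039 = 0.77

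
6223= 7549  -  1326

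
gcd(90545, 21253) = 1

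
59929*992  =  59449568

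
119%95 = 24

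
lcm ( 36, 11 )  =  396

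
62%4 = 2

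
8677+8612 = 17289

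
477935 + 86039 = 563974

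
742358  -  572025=170333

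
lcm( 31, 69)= 2139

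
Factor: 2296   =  2^3*7^1*41^1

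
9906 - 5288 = 4618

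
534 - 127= 407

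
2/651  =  2/651 =0.00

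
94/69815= 94/69815= 0.00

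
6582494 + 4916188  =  11498682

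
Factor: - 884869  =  -47^1*67^1*281^1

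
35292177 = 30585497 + 4706680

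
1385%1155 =230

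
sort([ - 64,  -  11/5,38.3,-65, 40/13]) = [  -  65,  -  64, - 11/5,40/13, 38.3]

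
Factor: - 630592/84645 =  - 2^6*3^( - 4)*5^( - 1 )*11^ ( - 1 )*19^( - 1 )*59^1*167^1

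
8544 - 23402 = - 14858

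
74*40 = 2960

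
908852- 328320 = 580532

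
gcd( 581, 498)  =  83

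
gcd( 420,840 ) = 420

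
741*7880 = 5839080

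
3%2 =1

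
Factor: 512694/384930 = 313/235 = 5^(-1 )*47^( - 1)*313^1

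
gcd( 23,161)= 23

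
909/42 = 21 + 9/14  =  21.64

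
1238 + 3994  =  5232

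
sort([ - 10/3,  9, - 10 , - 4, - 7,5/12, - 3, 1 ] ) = [ -10, - 7, - 4,-10/3, - 3,5/12,1, 9 ] 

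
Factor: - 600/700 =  - 2^1*3^1*7^( - 1 ) = -6/7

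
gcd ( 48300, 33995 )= 5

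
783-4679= - 3896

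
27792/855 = 32 + 48/95= 32.51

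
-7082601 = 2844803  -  9927404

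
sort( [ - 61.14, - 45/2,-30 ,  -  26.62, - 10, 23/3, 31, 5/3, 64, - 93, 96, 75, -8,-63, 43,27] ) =[ - 93, - 63,  -  61.14, - 30, - 26.62,-45/2, - 10,- 8, 5/3,23/3 , 27, 31,  43, 64,75 , 96 ] 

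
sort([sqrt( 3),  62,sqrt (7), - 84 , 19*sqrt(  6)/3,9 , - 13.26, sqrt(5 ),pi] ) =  [-84,-13.26,sqrt(3 ), sqrt(5 ), sqrt ( 7 ),pi, 9, 19*sqrt(6 ) /3,62 ]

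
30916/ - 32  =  -967 + 7/8 = - 966.12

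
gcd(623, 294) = 7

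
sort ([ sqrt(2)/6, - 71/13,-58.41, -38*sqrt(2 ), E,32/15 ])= [ - 58.41,- 38*sqrt(2),-71/13, sqrt(2) /6 , 32/15,E ] 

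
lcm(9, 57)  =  171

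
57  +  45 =102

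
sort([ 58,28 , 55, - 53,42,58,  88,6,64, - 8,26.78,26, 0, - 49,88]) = [ - 53, - 49,  -  8,  0,6,26,26.78,28,42, 55,58, 58,  64 , 88, 88] 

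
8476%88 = 28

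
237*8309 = 1969233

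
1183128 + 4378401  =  5561529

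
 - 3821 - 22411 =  - 26232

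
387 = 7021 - 6634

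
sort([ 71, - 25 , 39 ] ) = [- 25,39,71]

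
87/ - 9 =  - 10 + 1/3  =  -9.67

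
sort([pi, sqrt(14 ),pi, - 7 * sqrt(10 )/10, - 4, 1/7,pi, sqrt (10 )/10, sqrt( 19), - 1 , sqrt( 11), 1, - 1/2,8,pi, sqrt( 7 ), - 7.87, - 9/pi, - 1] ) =[ - 7.87, - 4, - 9/pi, - 7*sqrt( 10)/10,-1 , - 1, - 1/2, 1/7, sqrt( 10 ) /10,1, sqrt( 7) , pi, pi, pi , pi,sqrt(11), sqrt(14), sqrt( 19), 8]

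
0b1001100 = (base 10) 76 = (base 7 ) 136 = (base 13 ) 5b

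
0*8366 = 0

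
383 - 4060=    - 3677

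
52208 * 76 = 3967808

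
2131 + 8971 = 11102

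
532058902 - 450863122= 81195780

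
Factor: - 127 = -127^1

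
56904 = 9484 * 6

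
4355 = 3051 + 1304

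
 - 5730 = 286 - 6016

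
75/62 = 75/62=1.21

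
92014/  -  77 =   -  92014/77 =- 1194.99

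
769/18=42 + 13/18 = 42.72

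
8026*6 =48156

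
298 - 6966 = - 6668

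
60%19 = 3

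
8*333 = 2664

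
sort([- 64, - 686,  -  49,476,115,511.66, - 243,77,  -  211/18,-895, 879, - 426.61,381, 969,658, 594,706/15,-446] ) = [ - 895, - 686  , - 446,  -  426.61,-243, - 64,- 49, - 211/18,706/15, 77,115,381, 476, 511.66, 594,658,879, 969] 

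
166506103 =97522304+68983799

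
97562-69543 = 28019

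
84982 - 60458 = 24524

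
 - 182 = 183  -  365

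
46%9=1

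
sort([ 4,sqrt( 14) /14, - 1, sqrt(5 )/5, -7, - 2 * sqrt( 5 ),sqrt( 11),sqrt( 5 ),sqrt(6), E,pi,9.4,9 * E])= [ - 7 , - 2*sqrt( 5), - 1,sqrt( 14 )/14, sqrt ( 5 )/5, sqrt( 5 ),  sqrt(6 ),E,pi,sqrt( 11),4,9.4,9 * E]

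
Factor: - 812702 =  - 2^1*11^1*17^1* 41^1*53^1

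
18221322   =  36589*498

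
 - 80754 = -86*939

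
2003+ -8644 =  - 6641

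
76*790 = 60040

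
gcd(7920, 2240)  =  80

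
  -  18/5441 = -1+5423/5441 = -0.00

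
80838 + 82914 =163752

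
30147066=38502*783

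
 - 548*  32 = -17536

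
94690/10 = 9469= 9469.00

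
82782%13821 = 13677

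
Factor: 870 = 2^1 *3^1*5^1*29^1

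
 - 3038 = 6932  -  9970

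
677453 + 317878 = 995331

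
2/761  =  2/761 = 0.00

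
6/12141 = 2/4047 = 0.00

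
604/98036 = 151/24509 = 0.01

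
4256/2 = 2128 = 2128.00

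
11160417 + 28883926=40044343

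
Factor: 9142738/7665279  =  2^1 * 3^( - 1)*11^1*23^( - 1 ) * 157^1*2647^1*111091^( - 1) 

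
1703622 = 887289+816333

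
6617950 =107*61850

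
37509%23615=13894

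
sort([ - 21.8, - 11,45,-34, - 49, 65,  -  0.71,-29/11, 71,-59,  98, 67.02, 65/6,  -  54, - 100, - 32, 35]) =[ -100, - 59, - 54, - 49, - 34,-32, - 21.8,-11, - 29/11, - 0.71, 65/6, 35, 45,65, 67.02, 71, 98] 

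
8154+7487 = 15641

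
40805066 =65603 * 622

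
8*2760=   22080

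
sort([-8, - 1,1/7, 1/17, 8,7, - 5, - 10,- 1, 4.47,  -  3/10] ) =[ - 10, - 8, - 5, - 1,-1, - 3/10, 1/17 , 1/7, 4.47,7, 8 ]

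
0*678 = 0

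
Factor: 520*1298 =2^4*5^1 * 11^1*13^1 * 59^1 = 674960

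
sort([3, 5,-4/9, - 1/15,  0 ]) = [-4/9,- 1/15,0, 3,5]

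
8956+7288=16244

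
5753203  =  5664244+88959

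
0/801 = 0 = 0.00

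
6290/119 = 52 + 6/7 = 52.86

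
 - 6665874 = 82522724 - 89188598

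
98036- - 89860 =187896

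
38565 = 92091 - 53526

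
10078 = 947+9131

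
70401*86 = 6054486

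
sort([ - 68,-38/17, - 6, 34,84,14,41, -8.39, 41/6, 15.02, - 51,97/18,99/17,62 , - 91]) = [ - 91, - 68,- 51, - 8.39,- 6,- 38/17,97/18, 99/17, 41/6,14, 15.02, 34, 41, 62,84]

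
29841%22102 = 7739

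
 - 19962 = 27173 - 47135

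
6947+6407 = 13354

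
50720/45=1127  +  1/9 = 1127.11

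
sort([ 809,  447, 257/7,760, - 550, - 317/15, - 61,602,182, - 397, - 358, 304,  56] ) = [ - 550,-397, - 358, - 61, - 317/15, 257/7, 56 , 182, 304,447, 602,760,809 ]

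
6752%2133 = 353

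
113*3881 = 438553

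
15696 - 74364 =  - 58668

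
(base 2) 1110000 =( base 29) 3P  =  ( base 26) 48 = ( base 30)3m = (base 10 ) 112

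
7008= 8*876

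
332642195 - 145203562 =187438633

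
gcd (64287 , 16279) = 1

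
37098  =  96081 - 58983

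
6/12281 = 6/12281 = 0.00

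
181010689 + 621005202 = 802015891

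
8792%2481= 1349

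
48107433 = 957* 50269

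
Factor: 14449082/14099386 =7^( - 1)*17^1 * 19^1*22367^1*1007099^( - 1) = 7224541/7049693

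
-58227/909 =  - 65 + 286/303 = -64.06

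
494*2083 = 1029002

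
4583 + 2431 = 7014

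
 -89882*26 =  - 2336932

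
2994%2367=627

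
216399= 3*72133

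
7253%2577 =2099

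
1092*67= 73164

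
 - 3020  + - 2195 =-5215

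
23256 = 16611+6645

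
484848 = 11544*42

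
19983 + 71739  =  91722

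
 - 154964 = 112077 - 267041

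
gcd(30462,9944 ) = 2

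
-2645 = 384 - 3029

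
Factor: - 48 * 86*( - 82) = 2^6 * 3^1*41^1 * 43^1 = 338496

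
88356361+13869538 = 102225899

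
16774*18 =301932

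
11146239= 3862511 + 7283728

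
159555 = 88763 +70792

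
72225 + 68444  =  140669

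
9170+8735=17905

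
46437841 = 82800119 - 36362278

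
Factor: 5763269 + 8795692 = 14558961=3^1*1777^1*2731^1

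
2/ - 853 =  - 2/853 = - 0.00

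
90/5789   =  90/5789 = 0.02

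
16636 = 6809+9827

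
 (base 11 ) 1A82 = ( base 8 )5107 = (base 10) 2631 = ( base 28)39R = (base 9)3543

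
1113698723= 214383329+899315394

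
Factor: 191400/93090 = 2^2*5^1*11^1 * 107^( - 1 )= 220/107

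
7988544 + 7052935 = 15041479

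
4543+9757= 14300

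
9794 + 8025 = 17819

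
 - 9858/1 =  - 9858= -9858.00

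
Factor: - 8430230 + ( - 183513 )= - 8613743^1 =-  8613743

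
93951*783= 73563633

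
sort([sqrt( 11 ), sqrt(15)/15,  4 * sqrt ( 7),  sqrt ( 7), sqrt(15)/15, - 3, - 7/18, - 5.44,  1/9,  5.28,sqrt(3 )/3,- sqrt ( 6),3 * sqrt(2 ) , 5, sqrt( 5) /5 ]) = [ - 5.44, - 3, - sqrt( 6), - 7/18,1/9 , sqrt( 15) /15,sqrt( 15)/15, sqrt(5) /5,  sqrt( 3)/3, sqrt(7 ),  sqrt( 11 ),  3 * sqrt( 2),  5, 5.28, 4 * sqrt(7)]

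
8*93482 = 747856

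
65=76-11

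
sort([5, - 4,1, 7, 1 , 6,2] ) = [ - 4,  1, 1,2,5,6,7]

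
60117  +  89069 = 149186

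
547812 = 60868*9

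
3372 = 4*843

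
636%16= 12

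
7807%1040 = 527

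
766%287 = 192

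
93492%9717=6039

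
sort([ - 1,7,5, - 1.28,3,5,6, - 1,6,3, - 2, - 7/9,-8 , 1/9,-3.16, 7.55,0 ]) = [ - 8, - 3.16, - 2, -1.28, - 1, - 1, - 7/9,0,1/9, 3,3 , 5, 5, 6, 6,7,  7.55]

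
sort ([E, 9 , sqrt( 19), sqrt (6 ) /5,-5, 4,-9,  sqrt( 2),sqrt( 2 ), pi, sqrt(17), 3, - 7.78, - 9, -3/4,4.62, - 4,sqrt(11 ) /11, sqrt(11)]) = [ - 9, - 9, - 7.78, - 5, - 4,  -  3/4,sqrt(11) /11 , sqrt(6)/5, sqrt (2), sqrt( 2 ), E, 3,pi, sqrt( 11), 4 , sqrt(  17 ) , sqrt(19), 4.62,9]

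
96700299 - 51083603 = 45616696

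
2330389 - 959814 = 1370575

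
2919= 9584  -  6665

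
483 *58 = 28014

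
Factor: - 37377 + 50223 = 12846 = 2^1*3^1 * 2141^1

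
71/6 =11+5/6 = 11.83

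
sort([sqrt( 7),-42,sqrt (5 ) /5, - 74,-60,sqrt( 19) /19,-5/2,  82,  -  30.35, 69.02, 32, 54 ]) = [ - 74,-60, - 42 , - 30.35, - 5/2 , sqrt( 19 )/19, sqrt( 5 )/5,sqrt( 7),  32, 54, 69.02, 82 ] 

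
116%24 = 20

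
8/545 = 8/545 = 0.01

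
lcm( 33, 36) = 396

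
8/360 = 1/45 = 0.02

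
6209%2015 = 164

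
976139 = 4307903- 3331764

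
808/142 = 5 + 49/71 =5.69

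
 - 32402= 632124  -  664526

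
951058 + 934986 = 1886044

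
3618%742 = 650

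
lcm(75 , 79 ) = 5925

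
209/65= 209/65= 3.22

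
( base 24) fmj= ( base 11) 69a2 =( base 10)9187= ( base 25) EHC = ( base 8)21743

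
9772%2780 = 1432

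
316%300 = 16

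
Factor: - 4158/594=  - 7 = -7^1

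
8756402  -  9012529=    -256127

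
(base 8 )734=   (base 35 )DL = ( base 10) 476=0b111011100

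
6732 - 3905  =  2827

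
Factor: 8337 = 3^1*7^1*397^1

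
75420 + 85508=160928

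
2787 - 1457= 1330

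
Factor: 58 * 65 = 2^1 * 5^1*13^1*29^1  =  3770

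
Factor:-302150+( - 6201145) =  - 3^1*5^1*491^1*883^1 = -6503295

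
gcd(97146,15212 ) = 2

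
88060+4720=92780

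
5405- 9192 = -3787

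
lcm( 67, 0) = 0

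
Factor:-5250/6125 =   -  2^1*3^1*7^( - 1 ) = - 6/7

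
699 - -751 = 1450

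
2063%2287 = 2063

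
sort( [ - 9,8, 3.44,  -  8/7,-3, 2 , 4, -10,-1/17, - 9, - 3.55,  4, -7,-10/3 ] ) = [  -  10,-9,- 9, - 7,-3.55,-10/3, - 3, - 8/7,-1/17,2,3.44,4,4,8 ]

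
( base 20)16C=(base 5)4112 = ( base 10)532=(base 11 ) 444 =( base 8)1024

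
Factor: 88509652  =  2^2*7^1*11^1*41^1*43^1*163^1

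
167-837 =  - 670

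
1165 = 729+436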